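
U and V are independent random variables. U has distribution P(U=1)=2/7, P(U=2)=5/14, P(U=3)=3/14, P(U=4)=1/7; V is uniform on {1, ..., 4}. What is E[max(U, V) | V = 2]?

P(V = 2) = 1/4.
Summing max(U,V)·P(x,y) over outcomes with V = 2 gives 5/8.
E[max(U, V) | V = 2] = (5/8) / (1/4) = 5/2.

5/2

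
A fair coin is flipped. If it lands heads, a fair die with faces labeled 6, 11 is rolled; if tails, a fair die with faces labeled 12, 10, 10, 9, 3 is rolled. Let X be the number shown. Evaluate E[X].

173/20

E[X | heads] = (6+11)/2 = 17/2.
E[X | tails] = (12+10+10+9+3)/5 = 44/5.
By the law of total expectation,
E[X] = (1/2)·(17/2) + (1/2)·(44/5) = 173/20.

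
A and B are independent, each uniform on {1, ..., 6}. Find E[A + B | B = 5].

P(B = 5) = 1/6.
Summing (A+B)·P(x,y) over outcomes with B = 5 gives 17/12.
E[A + B | B = 5] = (17/12) / (1/6) = 17/2.

17/2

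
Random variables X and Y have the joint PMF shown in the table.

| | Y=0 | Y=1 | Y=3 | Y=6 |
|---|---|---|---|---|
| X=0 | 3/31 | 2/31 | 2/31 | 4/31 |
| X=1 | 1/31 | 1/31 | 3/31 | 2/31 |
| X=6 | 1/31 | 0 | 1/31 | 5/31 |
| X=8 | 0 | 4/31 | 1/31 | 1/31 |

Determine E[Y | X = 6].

33/7

P(X = 6) = 7/31.
Σ Y·P over the event = 0·(1/31) + 3·(1/31) + 6·(5/31) = 33/31.
E[Y | X = 6] = (33/31) / (7/31) = 33/7.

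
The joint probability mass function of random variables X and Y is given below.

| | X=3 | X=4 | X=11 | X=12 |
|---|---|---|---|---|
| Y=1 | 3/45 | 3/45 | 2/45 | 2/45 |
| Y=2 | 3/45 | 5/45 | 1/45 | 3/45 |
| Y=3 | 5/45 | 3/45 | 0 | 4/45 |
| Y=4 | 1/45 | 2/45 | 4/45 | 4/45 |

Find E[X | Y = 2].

19/3

P(Y = 2) = 4/15.
Σ X·P over the event = 3·(3/45) + 4·(5/45) + 11·(1/45) + 12·(3/45) = 76/45.
E[X | Y = 2] = (76/45) / (4/15) = 19/3.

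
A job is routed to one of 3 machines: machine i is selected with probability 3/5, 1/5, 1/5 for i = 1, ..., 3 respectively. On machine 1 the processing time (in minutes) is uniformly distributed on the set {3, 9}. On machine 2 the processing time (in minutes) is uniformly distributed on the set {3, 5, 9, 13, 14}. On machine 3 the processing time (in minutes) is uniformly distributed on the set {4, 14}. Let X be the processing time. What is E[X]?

179/25

E[X | machine 1] = (3+9)/2 = 6.
E[X | machine 2] = (3+5+9+13+14)/5 = 44/5.
E[X | machine 3] = (4+14)/2 = 9.
E[X] = (3/5)·(6) + (1/5)·(44/5) + (1/5)·(9) = 179/25.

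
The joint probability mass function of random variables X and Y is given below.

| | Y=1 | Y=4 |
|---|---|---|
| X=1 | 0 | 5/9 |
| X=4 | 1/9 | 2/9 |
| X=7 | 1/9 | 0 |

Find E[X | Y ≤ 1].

P(Y ≤ 1) = 2/9.
Σ X·P over the event = 4·(1/9) + 7·(1/9) = 11/9.
E[X | Y ≤ 1] = (11/9) / (2/9) = 11/2.

11/2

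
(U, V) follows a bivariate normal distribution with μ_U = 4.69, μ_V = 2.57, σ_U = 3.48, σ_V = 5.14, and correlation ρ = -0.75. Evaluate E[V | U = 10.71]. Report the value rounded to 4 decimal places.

For a bivariate normal, E[V | U=x] = μ_V + ρ·(σ_V/σ_U)·(x − μ_U).
E[V | U=10.71] = 2.57 + (-0.75)·(5.14/3.48)·(10.71 − (4.69)) = 2.57 + (-1.10776)·(6.02) = -4.0987.

-4.0987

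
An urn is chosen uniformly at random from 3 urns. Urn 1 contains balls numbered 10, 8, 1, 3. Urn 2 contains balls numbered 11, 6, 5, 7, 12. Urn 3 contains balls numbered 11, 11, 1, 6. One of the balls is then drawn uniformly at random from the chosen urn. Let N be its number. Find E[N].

E[N | urn 1] = (10+8+1+3)/4 = 11/2.
E[N | urn 2] = (11+6+5+7+12)/5 = 41/5.
E[N | urn 3] = (11+11+1+6)/4 = 29/4.
By the law of total expectation,
E[N] = (1/3)·(11/2) + (1/3)·(41/5) + (1/3)·(29/4) = 419/60.

419/60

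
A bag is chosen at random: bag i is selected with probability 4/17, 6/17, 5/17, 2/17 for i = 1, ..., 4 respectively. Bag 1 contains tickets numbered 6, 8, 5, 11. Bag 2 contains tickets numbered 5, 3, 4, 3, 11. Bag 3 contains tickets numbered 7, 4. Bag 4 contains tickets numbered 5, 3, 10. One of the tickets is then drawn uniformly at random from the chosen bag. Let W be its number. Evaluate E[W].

1007/170

E[W | bag 1] = (6+8+5+11)/4 = 15/2.
E[W | bag 2] = (5+3+4+3+11)/5 = 26/5.
E[W | bag 3] = (7+4)/2 = 11/2.
E[W | bag 4] = (5+3+10)/3 = 6.
By the law of total expectation,
E[W] = (4/17)·(15/2) + (6/17)·(26/5) + (5/17)·(11/2) + (2/17)·(6) = 1007/170.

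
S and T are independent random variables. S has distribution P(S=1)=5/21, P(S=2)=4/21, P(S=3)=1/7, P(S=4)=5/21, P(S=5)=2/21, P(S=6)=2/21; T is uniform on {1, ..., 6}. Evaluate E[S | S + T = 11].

11/2

P(S + T = 11) = 2/63.
Summing S·P(x,y) over outcomes with S + T = 11 gives 11/63.
E[S | S + T = 11] = (11/63) / (2/63) = 11/2.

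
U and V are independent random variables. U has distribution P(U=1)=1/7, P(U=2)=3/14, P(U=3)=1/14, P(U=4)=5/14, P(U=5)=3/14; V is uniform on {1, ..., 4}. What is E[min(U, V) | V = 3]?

5/2

P(V = 3) = 1/4.
Summing min(U,V)·P(x,y) over outcomes with V = 3 gives 5/8.
E[min(U, V) | V = 3] = (5/8) / (1/4) = 5/2.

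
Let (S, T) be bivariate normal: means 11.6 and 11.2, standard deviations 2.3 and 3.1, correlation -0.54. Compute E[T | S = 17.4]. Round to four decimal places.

For a bivariate normal, E[T | S=x] = μ_T + ρ·(σ_T/σ_S)·(x − μ_S).
E[T | S=17.4] = 11.2 + (-0.54)·(3.1/2.3)·(17.4 − (11.6)) = 11.2 + (-0.72783)·(5.8) = 6.9786.

6.9786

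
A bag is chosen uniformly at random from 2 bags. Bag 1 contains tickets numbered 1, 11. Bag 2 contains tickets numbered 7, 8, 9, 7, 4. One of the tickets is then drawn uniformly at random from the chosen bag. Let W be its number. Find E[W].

E[W | bag 1] = (1+11)/2 = 6.
E[W | bag 2] = (7+8+9+7+4)/5 = 7.
E[W] = (1/2)·(6) + (1/2)·(7) = 13/2.

13/2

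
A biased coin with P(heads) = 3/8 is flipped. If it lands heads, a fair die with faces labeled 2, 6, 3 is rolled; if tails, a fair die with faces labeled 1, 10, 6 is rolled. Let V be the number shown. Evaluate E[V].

E[V | heads] = (2+6+3)/3 = 11/3.
E[V | tails] = (1+10+6)/3 = 17/3.
E[V] = (3/8)·(11/3) + (5/8)·(17/3) = 59/12.

59/12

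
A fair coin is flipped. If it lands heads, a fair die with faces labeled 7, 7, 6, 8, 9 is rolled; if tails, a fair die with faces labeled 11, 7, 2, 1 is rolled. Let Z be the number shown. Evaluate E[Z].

253/40

E[Z | heads] = (7+7+6+8+9)/5 = 37/5.
E[Z | tails] = (11+7+2+1)/4 = 21/4.
E[Z] = (1/2)·(37/5) + (1/2)·(21/4) = 253/40.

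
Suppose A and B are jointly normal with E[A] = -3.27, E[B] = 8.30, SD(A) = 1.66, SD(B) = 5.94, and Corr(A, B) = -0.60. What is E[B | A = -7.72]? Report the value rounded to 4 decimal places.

17.8541

The regression of B on A has slope ρ·σ_B/σ_A and passes through (μ_A, μ_B).
E[B | A=-7.72] = 8.30 + (-0.60)·(5.94/1.66)·(-7.72 − (-3.27)) = 8.30 + (-2.14699)·(-4.45) = 17.8541.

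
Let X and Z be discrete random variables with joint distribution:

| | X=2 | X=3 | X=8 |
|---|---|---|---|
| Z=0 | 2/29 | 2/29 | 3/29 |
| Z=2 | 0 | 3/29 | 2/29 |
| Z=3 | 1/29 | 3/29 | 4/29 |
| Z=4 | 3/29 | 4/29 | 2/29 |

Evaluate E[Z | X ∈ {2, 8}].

39/17

P(X ∈ {2, 8}) = 17/29.
Σ Z·P over the event = 0·(2/29) + 3·(1/29) + 4·(3/29) + 0·(3/29) + 2·(2/29) + 3·(4/29) + 4·(2/29) = 39/29.
E[Z | X ∈ {2, 8}] = (39/29) / (17/29) = 39/17.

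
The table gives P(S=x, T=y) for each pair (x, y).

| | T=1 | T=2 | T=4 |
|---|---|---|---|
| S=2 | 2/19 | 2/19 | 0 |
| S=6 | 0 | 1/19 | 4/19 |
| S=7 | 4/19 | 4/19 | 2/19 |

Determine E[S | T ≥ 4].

19/3

P(T ≥ 4) = 6/19.
Summing S·P(S=x,T=y) over the conditioning event gives 2.
E[S | T ≥ 4] = (2) / (6/19) = 19/3.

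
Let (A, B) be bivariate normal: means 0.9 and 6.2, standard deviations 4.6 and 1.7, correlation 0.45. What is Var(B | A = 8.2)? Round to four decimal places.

2.3048

For a bivariate normal, Var(B | A=x) = σ_B²(1 − ρ²).
Var(B | A=8.2) = (1.7)²·(1 − (0.45)²) = 2.89·0.7975 = 2.3048.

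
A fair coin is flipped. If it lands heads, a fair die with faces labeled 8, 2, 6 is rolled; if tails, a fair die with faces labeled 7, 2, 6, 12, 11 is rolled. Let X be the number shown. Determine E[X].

97/15

E[X | heads] = (8+2+6)/3 = 16/3.
E[X | tails] = (7+2+6+12+11)/5 = 38/5.
E[X] = (1/2)·(16/3) + (1/2)·(38/5) = 97/15.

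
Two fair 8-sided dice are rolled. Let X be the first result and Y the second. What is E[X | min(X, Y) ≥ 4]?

P(min(X, Y) ≥ 4) = 25/64.
Summing X·P(x,y) over outcomes with min(X, Y) ≥ 4 gives 75/32.
E[X | min(X, Y) ≥ 4] = (75/32) / (25/64) = 6.

6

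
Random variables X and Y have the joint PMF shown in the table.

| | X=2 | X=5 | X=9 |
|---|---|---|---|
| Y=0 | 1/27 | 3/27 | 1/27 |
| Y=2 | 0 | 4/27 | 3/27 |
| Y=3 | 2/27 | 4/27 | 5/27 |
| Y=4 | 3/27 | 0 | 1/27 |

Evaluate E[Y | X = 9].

5/2

P(X = 9) = 10/27.
Σ Y·P over the event = 0·(1/27) + 2·(3/27) + 3·(5/27) + 4·(1/27) = 25/27.
E[Y | X = 9] = (25/27) / (10/27) = 5/2.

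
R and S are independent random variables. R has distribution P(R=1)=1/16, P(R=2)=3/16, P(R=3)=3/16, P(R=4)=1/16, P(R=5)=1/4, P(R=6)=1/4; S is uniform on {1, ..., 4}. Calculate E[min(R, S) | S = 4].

P(S = 4) = 1/4.
Summing min(R,S)·P(x,y) over outcomes with S = 4 gives 13/16.
E[min(R, S) | S = 4] = (13/16) / (1/4) = 13/4.

13/4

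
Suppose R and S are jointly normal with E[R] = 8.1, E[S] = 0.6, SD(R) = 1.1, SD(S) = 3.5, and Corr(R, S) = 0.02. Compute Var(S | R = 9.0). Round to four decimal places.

12.2451

For a bivariate normal, Var(S | R=x) = σ_S²(1 − ρ²).
Var(S | R=9.0) = (3.5)²·(1 − (0.02)²) = 12.25·0.9996 = 12.2451.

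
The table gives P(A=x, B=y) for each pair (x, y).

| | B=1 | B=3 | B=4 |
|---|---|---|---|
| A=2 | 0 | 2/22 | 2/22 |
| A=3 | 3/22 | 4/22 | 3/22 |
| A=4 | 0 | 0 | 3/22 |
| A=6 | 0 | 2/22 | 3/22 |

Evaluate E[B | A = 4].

4

P(A = 4) = 3/22.
Σ B·P over the event = 4·(3/22) = 6/11.
E[B | A = 4] = (6/11) / (3/22) = 4.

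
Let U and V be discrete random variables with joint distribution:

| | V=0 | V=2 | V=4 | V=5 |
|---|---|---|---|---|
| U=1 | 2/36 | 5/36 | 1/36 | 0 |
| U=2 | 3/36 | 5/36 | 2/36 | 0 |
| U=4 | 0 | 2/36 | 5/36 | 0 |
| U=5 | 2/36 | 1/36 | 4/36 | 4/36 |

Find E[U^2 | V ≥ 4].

P(V ≥ 4) = 4/9.
Σ U^2·P over the event = 1·(1/36) + 4·(2/36) + 16·(5/36) + 25·(4/36) + 25·(4/36) = 289/36.
E[U^2 | V ≥ 4] = (289/36) / (4/9) = 289/16.

289/16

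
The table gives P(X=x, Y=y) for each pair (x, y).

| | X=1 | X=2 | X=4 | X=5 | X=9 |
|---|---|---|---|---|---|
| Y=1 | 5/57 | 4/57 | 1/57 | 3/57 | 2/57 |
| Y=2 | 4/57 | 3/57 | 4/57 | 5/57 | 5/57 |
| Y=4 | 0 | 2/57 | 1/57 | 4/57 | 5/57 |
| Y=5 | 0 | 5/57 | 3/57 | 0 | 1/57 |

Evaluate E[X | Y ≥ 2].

P(Y ≥ 2) = 14/19.
Summing X·P(X=x,Y=y) over the conditioning event gives 200/57.
E[X | Y ≥ 2] = (200/57) / (14/19) = 100/21.

100/21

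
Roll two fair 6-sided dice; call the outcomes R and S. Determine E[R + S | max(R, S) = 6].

P(max(R, S) = 6) = 11/36.
Summing (R+S)·P(x,y) over outcomes with max(R, S) = 6 gives 17/6.
E[R + S | max(R, S) = 6] = (17/6) / (11/36) = 102/11.

102/11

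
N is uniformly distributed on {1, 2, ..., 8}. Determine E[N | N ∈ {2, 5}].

7/2

P(N ∈ {2, 5}) = 1/4.
Σ over the event: 2·1/8 + 5·1/8 = 7/8.
E[N | N ∈ {2, 5}] = (7/8) / (1/4) = 7/2.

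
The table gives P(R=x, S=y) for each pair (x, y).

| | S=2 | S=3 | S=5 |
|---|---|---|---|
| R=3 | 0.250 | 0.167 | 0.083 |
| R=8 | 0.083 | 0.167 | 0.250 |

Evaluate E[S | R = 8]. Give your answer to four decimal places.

3.8340

P(R = 8) = 0.500.
Σ S·P over the event = 2·(0.083) + 3·(0.167) + 5·(0.250) = 1.917.
E[S | R = 8] = (1.917) / (0.500) = 3.8340.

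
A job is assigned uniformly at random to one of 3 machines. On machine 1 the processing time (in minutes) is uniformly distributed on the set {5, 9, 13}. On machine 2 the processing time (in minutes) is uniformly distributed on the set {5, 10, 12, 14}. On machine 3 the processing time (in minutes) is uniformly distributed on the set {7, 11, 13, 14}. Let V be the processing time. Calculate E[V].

61/6

E[V | machine 1] = (5+9+13)/3 = 9.
E[V | machine 2] = (5+10+12+14)/4 = 41/4.
E[V | machine 3] = (7+11+13+14)/4 = 45/4.
E[V] = (1/3)·(9) + (1/3)·(41/4) + (1/3)·(45/4) = 61/6.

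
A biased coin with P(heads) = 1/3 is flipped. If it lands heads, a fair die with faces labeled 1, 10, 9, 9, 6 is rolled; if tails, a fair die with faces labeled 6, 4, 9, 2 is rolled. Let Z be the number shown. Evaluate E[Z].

35/6

E[Z | heads] = (1+10+9+9+6)/5 = 7.
E[Z | tails] = (6+4+9+2)/4 = 21/4.
By the law of total expectation,
E[Z] = (1/3)·(7) + (2/3)·(21/4) = 35/6.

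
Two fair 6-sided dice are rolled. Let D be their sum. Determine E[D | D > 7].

P(D > 7) = 5/12.
Σ over the event: 8·5/36 + 9·1/9 + 10·1/12 + 11·1/18 + 12·1/36 = 35/9.
E[D | D > 7] = (35/9) / (5/12) = 28/3.

28/3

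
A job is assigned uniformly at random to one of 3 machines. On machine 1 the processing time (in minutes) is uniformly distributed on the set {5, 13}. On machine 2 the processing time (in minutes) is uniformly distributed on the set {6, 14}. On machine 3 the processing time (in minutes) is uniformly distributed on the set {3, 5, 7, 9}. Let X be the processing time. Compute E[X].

25/3

E[X | machine 1] = (5+13)/2 = 9.
E[X | machine 2] = (6+14)/2 = 10.
E[X | machine 3] = (3+5+7+9)/4 = 6.
E[X] = (1/3)·(9) + (1/3)·(10) + (1/3)·(6) = 25/3.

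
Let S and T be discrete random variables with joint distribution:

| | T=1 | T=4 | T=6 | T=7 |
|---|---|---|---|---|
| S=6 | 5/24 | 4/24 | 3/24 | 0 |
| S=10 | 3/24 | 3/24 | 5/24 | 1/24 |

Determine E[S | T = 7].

P(T = 7) = 1/24.
Σ S·P over the event = 10·(1/24) = 5/12.
E[S | T = 7] = (5/12) / (1/24) = 10.

10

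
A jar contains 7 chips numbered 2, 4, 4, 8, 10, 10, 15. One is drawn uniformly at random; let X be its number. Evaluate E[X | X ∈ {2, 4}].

P(X ∈ {2, 4}) = 3/7.
Σ over the event: 2·1/7 + 4·2/7 = 10/7.
E[X | X ∈ {2, 4}] = (10/7) / (3/7) = 10/3.

10/3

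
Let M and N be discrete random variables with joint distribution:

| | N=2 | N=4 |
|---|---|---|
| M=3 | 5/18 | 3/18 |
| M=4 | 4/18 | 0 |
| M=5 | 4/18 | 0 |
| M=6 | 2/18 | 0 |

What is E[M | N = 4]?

3

P(N = 4) = 1/6.
Σ M·P over the event = 3·(3/18) = 1/2.
E[M | N = 4] = (1/2) / (1/6) = 3.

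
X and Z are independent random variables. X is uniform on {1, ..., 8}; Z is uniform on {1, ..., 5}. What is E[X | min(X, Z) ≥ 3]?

11/2

P(min(X, Z) ≥ 3) = 9/20.
Summing X·P(x,y) over outcomes with min(X, Z) ≥ 3 gives 99/40.
E[X | min(X, Z) ≥ 3] = (99/40) / (9/20) = 11/2.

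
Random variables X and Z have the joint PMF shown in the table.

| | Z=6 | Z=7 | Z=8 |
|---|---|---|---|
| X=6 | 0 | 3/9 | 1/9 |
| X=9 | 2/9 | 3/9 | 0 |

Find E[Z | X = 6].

29/4

P(X = 6) = 4/9.
Σ Z·P over the event = 7·(3/9) + 8·(1/9) = 29/9.
E[Z | X = 6] = (29/9) / (4/9) = 29/4.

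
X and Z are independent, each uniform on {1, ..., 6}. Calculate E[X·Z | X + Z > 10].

P(X + Z > 10) = 1/12.
Summing XZ·P(x,y) over outcomes with X + Z > 10 gives 8/3.
E[X·Z | X + Z > 10] = (8/3) / (1/12) = 32.

32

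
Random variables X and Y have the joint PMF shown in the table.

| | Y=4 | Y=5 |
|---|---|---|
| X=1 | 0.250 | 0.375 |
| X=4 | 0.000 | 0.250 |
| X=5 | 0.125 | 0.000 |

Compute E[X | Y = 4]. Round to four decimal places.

2.3333

P(Y = 4) = 0.375.
Σ X·P over the event = 1·(0.250) + 5·(0.125) = 0.875.
E[X | Y = 4] = (0.875) / (0.375) = 2.3333.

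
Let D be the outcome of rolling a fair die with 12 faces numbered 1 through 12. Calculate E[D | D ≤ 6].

Given D ≤ 6, D is equally likely to be any of {1, 2, 3, 4, 5, 6}.
E[D | D ≤ 6] = (1 + 2 + 3 + 4 + 5 + 6) / 6 = 7/2.

7/2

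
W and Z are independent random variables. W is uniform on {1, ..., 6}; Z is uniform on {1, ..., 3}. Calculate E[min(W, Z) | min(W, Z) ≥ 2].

Outcomes with min(W, Z) ≥ 2: (2,2), (2,3), (3,2), (3,3), (4,2), (4,3), (5,2), (5,3), (6,2), (6,3), each with probability 1/18.
E[min(W, Z) | min(W, Z) ≥ 2] = (2 + 2 + 2 + 3 + 2 + 3 + 2 + 3 + 2 + 3) / 10 = 12/5.

12/5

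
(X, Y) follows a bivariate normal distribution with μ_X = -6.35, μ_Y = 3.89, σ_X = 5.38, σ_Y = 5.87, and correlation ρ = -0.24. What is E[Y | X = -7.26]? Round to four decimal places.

The regression of Y on X has slope ρ·σ_Y/σ_X and passes through (μ_X, μ_Y).
E[Y | X=-7.26] = 3.89 + (-0.24)·(5.87/5.38)·(-7.26 − (-6.35)) = 3.89 + (-0.26186)·(-0.91) = 4.1283.

4.1283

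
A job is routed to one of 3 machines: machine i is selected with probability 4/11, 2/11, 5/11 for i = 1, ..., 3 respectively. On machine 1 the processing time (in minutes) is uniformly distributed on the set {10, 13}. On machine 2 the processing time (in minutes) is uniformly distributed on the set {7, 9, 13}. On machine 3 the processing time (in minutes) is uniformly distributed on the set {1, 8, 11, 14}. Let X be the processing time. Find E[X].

647/66

E[X | machine 1] = (10+13)/2 = 23/2.
E[X | machine 2] = (7+9+13)/3 = 29/3.
E[X | machine 3] = (1+8+11+14)/4 = 17/2.
E[X] = (4/11)·(23/2) + (2/11)·(29/3) + (5/11)·(17/2) = 647/66.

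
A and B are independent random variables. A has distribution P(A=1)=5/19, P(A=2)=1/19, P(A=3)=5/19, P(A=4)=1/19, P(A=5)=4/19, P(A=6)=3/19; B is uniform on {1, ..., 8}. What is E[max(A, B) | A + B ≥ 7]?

316/51

P(A + B ≥ 7) = 51/76.
Summing max(A,B)·P(x,y) over outcomes with A + B ≥ 7 gives 79/19.
E[max(A, B) | A + B ≥ 7] = (79/19) / (51/76) = 316/51.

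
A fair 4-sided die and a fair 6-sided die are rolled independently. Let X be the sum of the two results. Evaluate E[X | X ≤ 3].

P(X ≤ 3) = 1/8.
Σ over the event: 2·1/24 + 3·1/12 = 1/3.
E[X | X ≤ 3] = (1/3) / (1/8) = 8/3.

8/3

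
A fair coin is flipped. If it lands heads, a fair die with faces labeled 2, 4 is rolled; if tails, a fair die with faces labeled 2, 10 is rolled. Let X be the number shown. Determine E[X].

E[X | heads] = (2+4)/2 = 3.
E[X | tails] = (2+10)/2 = 6.
By the law of total expectation,
E[X] = (1/2)·(3) + (1/2)·(6) = 9/2.

9/2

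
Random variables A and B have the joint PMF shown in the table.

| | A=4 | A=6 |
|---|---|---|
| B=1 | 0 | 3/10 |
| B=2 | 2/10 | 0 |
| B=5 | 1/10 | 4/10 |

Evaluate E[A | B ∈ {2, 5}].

36/7

P(B ∈ {2, 5}) = 7/10.
Summing A·P(A=x,B=y) over the conditioning event gives 18/5.
E[A | B ∈ {2, 5}] = (18/5) / (7/10) = 36/7.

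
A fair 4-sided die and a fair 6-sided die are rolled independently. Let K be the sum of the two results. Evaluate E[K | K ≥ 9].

P(K ≥ 9) = 1/8.
Σ over the event: 9·1/12 + 10·1/24 = 7/6.
E[K | K ≥ 9] = (7/6) / (1/8) = 28/3.

28/3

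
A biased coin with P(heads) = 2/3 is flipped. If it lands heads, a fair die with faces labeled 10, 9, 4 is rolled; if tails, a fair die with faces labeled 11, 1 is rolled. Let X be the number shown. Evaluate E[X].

64/9

E[X | heads] = (10+9+4)/3 = 23/3.
E[X | tails] = (11+1)/2 = 6.
By the law of total expectation,
E[X] = (2/3)·(23/3) + (1/3)·(6) = 64/9.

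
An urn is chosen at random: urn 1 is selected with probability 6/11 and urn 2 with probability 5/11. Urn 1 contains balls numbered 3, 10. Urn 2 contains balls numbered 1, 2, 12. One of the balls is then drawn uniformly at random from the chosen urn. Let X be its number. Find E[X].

E[X | urn 1] = (3+10)/2 = 13/2.
E[X | urn 2] = (1+2+12)/3 = 5.
E[X] = (6/11)·(13/2) + (5/11)·(5) = 64/11.

64/11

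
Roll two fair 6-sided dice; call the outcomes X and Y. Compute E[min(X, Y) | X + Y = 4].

Outcomes with X + Y = 4: (1,3), (2,2), (3,1), each with probability 1/36.
E[min(X, Y) | X + Y = 4] = (1 + 2 + 1) / 3 = 4/3.

4/3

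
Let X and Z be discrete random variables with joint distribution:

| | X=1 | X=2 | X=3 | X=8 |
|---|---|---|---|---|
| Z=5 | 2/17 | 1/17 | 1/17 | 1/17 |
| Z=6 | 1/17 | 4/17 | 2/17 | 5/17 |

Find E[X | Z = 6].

55/12

P(Z = 6) = 12/17.
Σ X·P over the event = 1·(1/17) + 2·(4/17) + 3·(2/17) + 8·(5/17) = 55/17.
E[X | Z = 6] = (55/17) / (12/17) = 55/12.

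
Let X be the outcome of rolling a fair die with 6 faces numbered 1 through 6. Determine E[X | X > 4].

11/2

Given X > 4, X is equally likely to be any of {5, 6}.
E[X | X > 4] = (5 + 6) / 2 = 11/2.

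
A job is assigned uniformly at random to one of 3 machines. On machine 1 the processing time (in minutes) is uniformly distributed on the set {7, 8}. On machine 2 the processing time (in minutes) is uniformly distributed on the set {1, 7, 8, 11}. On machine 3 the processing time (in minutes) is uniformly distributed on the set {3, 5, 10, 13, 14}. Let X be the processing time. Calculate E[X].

31/4

E[X | machine 1] = (7+8)/2 = 15/2.
E[X | machine 2] = (1+7+8+11)/4 = 27/4.
E[X | machine 3] = (3+5+10+13+14)/5 = 9.
By the law of total expectation,
E[X] = (1/3)·(15/2) + (1/3)·(27/4) + (1/3)·(9) = 31/4.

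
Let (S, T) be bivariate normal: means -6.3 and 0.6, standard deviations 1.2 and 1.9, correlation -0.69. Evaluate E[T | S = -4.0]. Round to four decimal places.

-1.9128

For a bivariate normal, E[T | S=x] = μ_T + ρ·(σ_T/σ_S)·(x − μ_S).
E[T | S=-4.0] = 0.6 + (-0.69)·(1.9/1.2)·(-4.0 − (-6.3)) = 0.6 + (-1.0925)·(2.3) = -1.9128.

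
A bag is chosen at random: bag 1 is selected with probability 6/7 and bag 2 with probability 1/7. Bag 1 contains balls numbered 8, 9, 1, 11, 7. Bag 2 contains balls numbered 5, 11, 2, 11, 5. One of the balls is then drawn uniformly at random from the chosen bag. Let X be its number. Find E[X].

50/7

E[X | bag 1] = (8+9+1+11+7)/5 = 36/5.
E[X | bag 2] = (5+11+2+11+5)/5 = 34/5.
E[X] = (6/7)·(36/5) + (1/7)·(34/5) = 50/7.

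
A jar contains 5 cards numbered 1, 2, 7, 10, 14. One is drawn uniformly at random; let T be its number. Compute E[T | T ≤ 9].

10/3

P(T ≤ 9) = 3/5.
Σ over the event: 1·1/5 + 2·1/5 + 7·1/5 = 2.
E[T | T ≤ 9] = (2) / (3/5) = 10/3.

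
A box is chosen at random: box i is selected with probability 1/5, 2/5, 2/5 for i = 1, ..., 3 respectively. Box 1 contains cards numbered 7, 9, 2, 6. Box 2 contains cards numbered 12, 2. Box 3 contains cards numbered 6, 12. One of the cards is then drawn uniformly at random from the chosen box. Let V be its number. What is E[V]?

E[V | box 1] = (7+9+2+6)/4 = 6.
E[V | box 2] = (12+2)/2 = 7.
E[V | box 3] = (6+12)/2 = 9.
By the law of total expectation,
E[V] = (1/5)·(6) + (2/5)·(7) + (2/5)·(9) = 38/5.

38/5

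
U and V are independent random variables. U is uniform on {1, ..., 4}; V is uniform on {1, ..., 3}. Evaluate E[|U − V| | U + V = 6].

1

P(U + V = 6) = 1/6.
Summing |U−V|·P(x,y) over outcomes with U + V = 6 gives 1/6.
E[|U − V| | U + V = 6] = (1/6) / (1/6) = 1.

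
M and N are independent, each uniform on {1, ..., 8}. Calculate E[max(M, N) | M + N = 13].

Outcomes with M + N = 13: (5,8), (6,7), (7,6), (8,5), each with probability 1/64.
E[max(M, N) | M + N = 13] = (8 + 7 + 7 + 8) / 4 = 15/2.

15/2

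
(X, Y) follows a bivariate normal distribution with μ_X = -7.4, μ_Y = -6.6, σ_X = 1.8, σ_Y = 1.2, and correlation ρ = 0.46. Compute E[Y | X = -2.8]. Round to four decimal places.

-5.1893

For a bivariate normal, E[Y | X=x] = μ_Y + ρ·(σ_Y/σ_X)·(x − μ_X).
E[Y | X=-2.8] = -6.6 + (0.46)·(1.2/1.8)·(-2.8 − (-7.4)) = -6.6 + (0.30667)·(4.6) = -5.1893.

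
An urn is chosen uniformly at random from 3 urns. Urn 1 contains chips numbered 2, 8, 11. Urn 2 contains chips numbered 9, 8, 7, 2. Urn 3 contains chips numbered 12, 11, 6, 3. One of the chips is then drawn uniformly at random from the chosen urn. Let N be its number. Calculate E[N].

E[N | urn 1] = (2+8+11)/3 = 7.
E[N | urn 2] = (9+8+7+2)/4 = 13/2.
E[N | urn 3] = (12+11+6+3)/4 = 8.
E[N] = (1/3)·(7) + (1/3)·(13/2) + (1/3)·(8) = 43/6.

43/6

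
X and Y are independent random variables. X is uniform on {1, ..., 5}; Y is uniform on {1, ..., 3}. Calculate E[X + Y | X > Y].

Outcomes with X > Y: (2,1), (3,1), (3,2), (4,1), (4,2), (4,3), (5,1), (5,2), (5,3), each with probability 1/15.
E[X + Y | X > Y] = (3 + 4 + 5 + 5 + 6 + 7 + 6 + 7 + 8) / 9 = 17/3.

17/3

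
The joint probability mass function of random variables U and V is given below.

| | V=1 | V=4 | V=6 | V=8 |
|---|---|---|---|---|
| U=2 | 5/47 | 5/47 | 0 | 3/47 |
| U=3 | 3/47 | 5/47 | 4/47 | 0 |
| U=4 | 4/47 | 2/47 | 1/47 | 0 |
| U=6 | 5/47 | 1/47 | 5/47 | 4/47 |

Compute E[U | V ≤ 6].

15/4

P(V ≤ 6) = 40/47.
Summing U·P(U=x,V=y) over the conditioning event gives 150/47.
E[U | V ≤ 6] = (150/47) / (40/47) = 15/4.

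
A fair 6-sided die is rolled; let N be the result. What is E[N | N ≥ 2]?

4

Given N ≥ 2, N is equally likely to be any of {2, 3, 4, 5, 6}.
E[N | N ≥ 2] = (2 + 3 + 4 + 5 + 6) / 5 = 4.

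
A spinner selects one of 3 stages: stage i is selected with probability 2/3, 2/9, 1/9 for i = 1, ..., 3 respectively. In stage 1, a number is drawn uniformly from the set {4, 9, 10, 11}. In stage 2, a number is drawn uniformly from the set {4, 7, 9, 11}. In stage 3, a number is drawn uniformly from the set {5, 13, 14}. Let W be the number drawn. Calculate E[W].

463/54

E[W | stage 1] = (4+9+10+11)/4 = 17/2.
E[W | stage 2] = (4+7+9+11)/4 = 31/4.
E[W | stage 3] = (5+13+14)/3 = 32/3.
By the law of total expectation,
E[W] = (2/3)·(17/2) + (2/9)·(31/4) + (1/9)·(32/3) = 463/54.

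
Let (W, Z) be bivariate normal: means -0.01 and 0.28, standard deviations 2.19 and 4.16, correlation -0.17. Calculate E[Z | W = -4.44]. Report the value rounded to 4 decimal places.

1.7105

E[Z | W=x] = μ_Z + ρ(σ_Z/σ_W)(x − μ_W) for jointly normal variables.
E[Z | W=-4.44] = 0.28 + (-0.17)·(4.16/2.19)·(-4.44 − (-0.01)) = 0.28 + (-0.32292)·(-4.43) = 1.7105.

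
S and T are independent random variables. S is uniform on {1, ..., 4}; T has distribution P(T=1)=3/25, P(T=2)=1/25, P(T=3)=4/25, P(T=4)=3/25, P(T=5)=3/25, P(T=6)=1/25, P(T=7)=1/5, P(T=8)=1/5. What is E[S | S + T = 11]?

7/2

P(S + T = 11) = 1/10.
Summing S·P(x,y) over outcomes with S + T = 11 gives 7/20.
E[S | S + T = 11] = (7/20) / (1/10) = 7/2.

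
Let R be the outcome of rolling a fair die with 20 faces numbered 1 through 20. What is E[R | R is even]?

11

Given R is even, R is equally likely to be any of {2, 4, 6, 8, 10, 12, 14, 16, 18, 20}.
E[R | R is even] = (2 + 4 + 6 + 8 + 10 + 12 + 14 + 16 + 18 + 20) / 10 = 11.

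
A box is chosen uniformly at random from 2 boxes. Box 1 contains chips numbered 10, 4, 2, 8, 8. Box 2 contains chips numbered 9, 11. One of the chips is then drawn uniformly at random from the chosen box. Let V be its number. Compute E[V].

E[V | box 1] = (10+4+2+8+8)/5 = 32/5.
E[V | box 2] = (9+11)/2 = 10.
By the law of total expectation,
E[V] = (1/2)·(32/5) + (1/2)·(10) = 41/5.

41/5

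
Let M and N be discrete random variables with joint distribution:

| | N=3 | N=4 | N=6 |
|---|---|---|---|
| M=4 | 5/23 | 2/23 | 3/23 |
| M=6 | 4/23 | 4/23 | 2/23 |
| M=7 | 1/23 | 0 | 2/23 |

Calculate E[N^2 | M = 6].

P(M = 6) = 10/23.
Σ N^2·P over the event = 9·(4/23) + 16·(4/23) + 36·(2/23) = 172/23.
E[N^2 | M = 6] = (172/23) / (10/23) = 86/5.

86/5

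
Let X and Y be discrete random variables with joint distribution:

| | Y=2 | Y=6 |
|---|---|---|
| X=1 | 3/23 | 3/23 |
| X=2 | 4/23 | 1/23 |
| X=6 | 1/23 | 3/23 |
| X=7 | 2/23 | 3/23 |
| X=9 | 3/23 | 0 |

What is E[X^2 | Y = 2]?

P(Y = 2) = 13/23.
Σ X^2·P over the event = 1·(3/23) + 4·(4/23) + 36·(1/23) + 49·(2/23) + 81·(3/23) = 396/23.
E[X^2 | Y = 2] = (396/23) / (13/23) = 396/13.

396/13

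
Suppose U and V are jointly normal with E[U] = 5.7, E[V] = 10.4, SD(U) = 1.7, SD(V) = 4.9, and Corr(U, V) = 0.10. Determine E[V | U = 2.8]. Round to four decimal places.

9.5641

The regression of V on U has slope ρ·σ_V/σ_U and passes through (μ_U, μ_V).
E[V | U=2.8] = 10.4 + (0.10)·(4.9/1.7)·(2.8 − (5.7)) = 10.4 + (0.28824)·(-2.9) = 9.5641.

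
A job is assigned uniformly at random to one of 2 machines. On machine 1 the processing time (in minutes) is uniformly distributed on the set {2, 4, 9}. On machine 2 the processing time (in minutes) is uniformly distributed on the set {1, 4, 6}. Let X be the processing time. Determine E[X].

13/3

E[X | machine 1] = (2+4+9)/3 = 5.
E[X | machine 2] = (1+4+6)/3 = 11/3.
By the law of total expectation,
E[X] = (1/2)·(5) + (1/2)·(11/3) = 13/3.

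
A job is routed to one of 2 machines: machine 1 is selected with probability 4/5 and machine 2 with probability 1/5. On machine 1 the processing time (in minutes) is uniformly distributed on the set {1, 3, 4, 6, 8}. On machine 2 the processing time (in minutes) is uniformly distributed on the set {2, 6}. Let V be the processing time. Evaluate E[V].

108/25

E[V | machine 1] = (1+3+4+6+8)/5 = 22/5.
E[V | machine 2] = (2+6)/2 = 4.
E[V] = (4/5)·(22/5) + (1/5)·(4) = 108/25.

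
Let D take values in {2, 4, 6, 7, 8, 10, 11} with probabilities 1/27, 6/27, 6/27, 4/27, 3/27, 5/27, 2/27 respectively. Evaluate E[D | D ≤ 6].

62/13

P(D ≤ 6) = 13/27.
Σ over the event: 2·1/27 + 4·2/9 + 6·2/9 = 62/27.
E[D | D ≤ 6] = (62/27) / (13/27) = 62/13.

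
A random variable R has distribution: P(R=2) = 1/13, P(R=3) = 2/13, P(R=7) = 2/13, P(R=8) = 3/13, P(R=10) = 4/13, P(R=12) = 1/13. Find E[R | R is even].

26/3

P(R is even) = 9/13.
Σ over the event: 2·1/13 + 8·3/13 + 10·4/13 + 12·1/13 = 6.
E[R | R is even] = (6) / (9/13) = 26/3.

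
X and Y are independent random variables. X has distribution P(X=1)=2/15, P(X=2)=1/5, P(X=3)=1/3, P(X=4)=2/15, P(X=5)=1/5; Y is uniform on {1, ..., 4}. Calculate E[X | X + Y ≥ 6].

P(X + Y ≥ 6) = 31/60.
Summing X·P(x,y) over outcomes with X + Y ≥ 6 gives 2.
E[X | X + Y ≥ 6] = (2) / (31/60) = 120/31.

120/31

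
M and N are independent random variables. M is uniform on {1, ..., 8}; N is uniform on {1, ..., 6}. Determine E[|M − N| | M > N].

P(M > N) = 9/16.
Summing |M−N|·P(x,y) over outcomes with M > N gives 83/48.
E[|M − N| | M > N] = (83/48) / (9/16) = 83/27.

83/27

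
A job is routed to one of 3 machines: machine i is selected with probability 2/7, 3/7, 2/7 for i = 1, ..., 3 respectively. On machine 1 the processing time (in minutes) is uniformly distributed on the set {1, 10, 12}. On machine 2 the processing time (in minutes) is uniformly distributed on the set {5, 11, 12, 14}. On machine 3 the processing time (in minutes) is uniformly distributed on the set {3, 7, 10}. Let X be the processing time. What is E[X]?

361/42

E[X | machine 1] = (1+10+12)/3 = 23/3.
E[X | machine 2] = (5+11+12+14)/4 = 21/2.
E[X | machine 3] = (3+7+10)/3 = 20/3.
E[X] = (2/7)·(23/3) + (3/7)·(21/2) + (2/7)·(20/3) = 361/42.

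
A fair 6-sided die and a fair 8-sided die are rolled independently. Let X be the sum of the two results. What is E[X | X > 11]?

38/3

P(X > 11) = 1/8.
Σ over the event: 12·1/16 + 13·1/24 + 14·1/48 = 19/12.
E[X | X > 11] = (19/12) / (1/8) = 38/3.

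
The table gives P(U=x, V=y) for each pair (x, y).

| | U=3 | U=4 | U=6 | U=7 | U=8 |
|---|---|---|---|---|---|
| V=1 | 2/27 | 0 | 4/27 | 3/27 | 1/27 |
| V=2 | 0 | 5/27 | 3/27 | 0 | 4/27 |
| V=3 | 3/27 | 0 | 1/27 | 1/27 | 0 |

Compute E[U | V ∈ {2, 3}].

92/17

P(V ∈ {2, 3}) = 17/27.
Σ U·P over the event = 3·(3/27) + 4·(5/27) + 6·(3/27) + 6·(1/27) + 7·(1/27) + 8·(4/27) = 92/27.
E[U | V ∈ {2, 3}] = (92/27) / (17/27) = 92/17.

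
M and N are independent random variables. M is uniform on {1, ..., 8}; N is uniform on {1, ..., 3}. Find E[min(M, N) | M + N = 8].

P(M + N = 8) = 1/8.
Summing min(M,N)·P(x,y) over outcomes with M + N = 8 gives 1/4.
E[min(M, N) | M + N = 8] = (1/4) / (1/8) = 2.

2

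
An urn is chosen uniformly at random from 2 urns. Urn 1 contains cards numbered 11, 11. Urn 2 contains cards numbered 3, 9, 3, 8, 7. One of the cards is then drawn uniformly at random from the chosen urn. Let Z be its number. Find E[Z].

E[Z | urn 1] = (11+11)/2 = 11.
E[Z | urn 2] = (3+9+3+8+7)/5 = 6.
E[Z] = (1/2)·(11) + (1/2)·(6) = 17/2.

17/2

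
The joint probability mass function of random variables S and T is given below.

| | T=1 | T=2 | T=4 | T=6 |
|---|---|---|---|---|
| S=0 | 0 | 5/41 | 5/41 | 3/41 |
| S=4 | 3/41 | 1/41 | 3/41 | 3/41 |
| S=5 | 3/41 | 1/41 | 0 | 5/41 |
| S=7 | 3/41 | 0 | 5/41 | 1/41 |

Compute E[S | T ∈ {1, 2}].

P(T ∈ {1, 2}) = 16/41.
Summing S·P(S=x,T=y) over the conditioning event gives 57/41.
E[S | T ∈ {1, 2}] = (57/41) / (16/41) = 57/16.

57/16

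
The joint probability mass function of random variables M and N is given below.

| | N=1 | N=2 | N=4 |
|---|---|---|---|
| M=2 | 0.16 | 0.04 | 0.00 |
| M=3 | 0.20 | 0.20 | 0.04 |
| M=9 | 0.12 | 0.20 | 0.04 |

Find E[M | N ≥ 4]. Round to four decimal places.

P(N ≥ 4) = 0.08.
Σ M·P over the event = 3·(0.04) + 9·(0.04) = 0.48.
E[M | N ≥ 4] = (0.48) / (0.08) = 6.0000.

6.0000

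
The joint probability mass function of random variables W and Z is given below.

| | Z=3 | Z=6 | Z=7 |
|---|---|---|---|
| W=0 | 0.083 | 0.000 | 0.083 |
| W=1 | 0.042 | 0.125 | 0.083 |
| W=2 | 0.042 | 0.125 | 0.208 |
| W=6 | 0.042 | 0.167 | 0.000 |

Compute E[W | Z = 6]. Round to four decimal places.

3.3022

P(Z = 6) = 0.417.
Σ W·P over the event = 1·(0.125) + 2·(0.125) + 6·(0.167) = 1.377.
E[W | Z = 6] = (1.377) / (0.417) = 3.3022.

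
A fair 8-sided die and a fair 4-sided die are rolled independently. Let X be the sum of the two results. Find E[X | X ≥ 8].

P(X ≥ 8) = 7/16.
Σ over the event: 8·1/8 + 9·1/8 + 10·3/32 + 11·1/16 + 12·1/32 = 33/8.
E[X | X ≥ 8] = (33/8) / (7/16) = 66/7.

66/7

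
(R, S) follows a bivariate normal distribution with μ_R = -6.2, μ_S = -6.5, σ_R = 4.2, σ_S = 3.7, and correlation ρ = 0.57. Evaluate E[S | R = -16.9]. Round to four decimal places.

E[S | R=x] = μ_S + ρ(σ_S/σ_R)(x − μ_R) for jointly normal variables.
E[S | R=-16.9] = -6.5 + (0.57)·(3.7/4.2)·(-16.9 − (-6.2)) = -6.5 + (0.50214)·(-10.7) = -11.8729.

-11.8729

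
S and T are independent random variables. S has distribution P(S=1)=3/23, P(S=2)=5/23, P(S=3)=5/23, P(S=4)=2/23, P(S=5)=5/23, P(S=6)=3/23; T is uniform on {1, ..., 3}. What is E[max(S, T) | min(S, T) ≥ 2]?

P(min(S, T) ≥ 2) = 40/69.
Summing max(S,T)·P(x,y) over outcomes with min(S, T) ≥ 2 gives 157/69.
E[max(S, T) | min(S, T) ≥ 2] = (157/69) / (40/69) = 157/40.

157/40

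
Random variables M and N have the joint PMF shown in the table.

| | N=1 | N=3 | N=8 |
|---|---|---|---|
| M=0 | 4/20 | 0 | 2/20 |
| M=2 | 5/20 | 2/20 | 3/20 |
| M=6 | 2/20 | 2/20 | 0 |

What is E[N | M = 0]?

P(M = 0) = 3/10.
Summing N·P(M=x,N=y) over the conditioning event gives 1.
E[N | M = 0] = (1) / (3/10) = 10/3.

10/3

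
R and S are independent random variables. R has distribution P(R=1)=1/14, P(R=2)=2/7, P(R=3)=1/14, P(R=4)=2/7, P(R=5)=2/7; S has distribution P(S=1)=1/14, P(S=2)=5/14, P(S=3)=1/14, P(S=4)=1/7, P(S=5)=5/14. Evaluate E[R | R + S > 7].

P(R + S > 7) = 65/196.
Summing R·P(x,y) over outcomes with R + S > 7 gives 41/28.
E[R | R + S > 7] = (41/28) / (65/196) = 287/65.

287/65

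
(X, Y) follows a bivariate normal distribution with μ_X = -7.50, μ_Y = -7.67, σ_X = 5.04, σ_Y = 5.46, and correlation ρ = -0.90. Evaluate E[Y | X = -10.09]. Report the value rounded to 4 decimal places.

E[Y | X=x] = μ_Y + ρ(σ_Y/σ_X)(x − μ_X) for jointly normal variables.
E[Y | X=-10.09] = -7.67 + (-0.90)·(5.46/5.04)·(-10.09 − (-7.50)) = -7.67 + (-0.975)·(-2.59) = -5.1448.

-5.1448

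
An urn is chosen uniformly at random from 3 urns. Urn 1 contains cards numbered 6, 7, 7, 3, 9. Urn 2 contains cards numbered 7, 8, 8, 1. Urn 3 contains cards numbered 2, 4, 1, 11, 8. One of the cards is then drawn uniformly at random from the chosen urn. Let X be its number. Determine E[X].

88/15

E[X | urn 1] = (6+7+7+3+9)/5 = 32/5.
E[X | urn 2] = (7+8+8+1)/4 = 6.
E[X | urn 3] = (2+4+1+11+8)/5 = 26/5.
By the law of total expectation,
E[X] = (1/3)·(32/5) + (1/3)·(6) + (1/3)·(26/5) = 88/15.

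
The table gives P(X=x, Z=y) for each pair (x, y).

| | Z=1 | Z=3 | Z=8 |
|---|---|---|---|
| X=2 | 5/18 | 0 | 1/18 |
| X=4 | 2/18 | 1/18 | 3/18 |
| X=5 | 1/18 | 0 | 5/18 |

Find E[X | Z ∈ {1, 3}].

3

P(Z ∈ {1, 3}) = 1/2.
Σ X·P over the event = 2·(5/18) + 4·(2/18) + 4·(1/18) + 5·(1/18) = 3/2.
E[X | Z ∈ {1, 3}] = (3/2) / (1/2) = 3.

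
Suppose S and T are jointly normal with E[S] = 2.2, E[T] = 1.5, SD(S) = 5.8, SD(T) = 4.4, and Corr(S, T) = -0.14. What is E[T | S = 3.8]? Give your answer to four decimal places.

1.3301

For a bivariate normal, E[T | S=x] = μ_T + ρ·(σ_T/σ_S)·(x − μ_S).
E[T | S=3.8] = 1.5 + (-0.14)·(4.4/5.8)·(3.8 − (2.2)) = 1.5 + (-0.10621)·(1.6) = 1.3301.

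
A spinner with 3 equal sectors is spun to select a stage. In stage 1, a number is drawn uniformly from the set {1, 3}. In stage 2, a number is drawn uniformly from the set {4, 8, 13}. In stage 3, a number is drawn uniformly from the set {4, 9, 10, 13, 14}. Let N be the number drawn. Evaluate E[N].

E[N | stage 1] = (1+3)/2 = 2.
E[N | stage 2] = (4+8+13)/3 = 25/3.
E[N | stage 3] = (4+9+10+13+14)/5 = 10.
E[N] = (1/3)·(2) + (1/3)·(25/3) + (1/3)·(10) = 61/9.

61/9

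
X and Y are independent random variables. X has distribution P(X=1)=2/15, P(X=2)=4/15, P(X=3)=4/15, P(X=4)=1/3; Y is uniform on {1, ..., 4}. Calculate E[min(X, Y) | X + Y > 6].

P(X + Y > 6) = 7/30.
Summing min(X,Y)·P(x,y) over outcomes with X + Y > 6 gives 47/60.
E[min(X, Y) | X + Y > 6] = (47/60) / (7/30) = 47/14.

47/14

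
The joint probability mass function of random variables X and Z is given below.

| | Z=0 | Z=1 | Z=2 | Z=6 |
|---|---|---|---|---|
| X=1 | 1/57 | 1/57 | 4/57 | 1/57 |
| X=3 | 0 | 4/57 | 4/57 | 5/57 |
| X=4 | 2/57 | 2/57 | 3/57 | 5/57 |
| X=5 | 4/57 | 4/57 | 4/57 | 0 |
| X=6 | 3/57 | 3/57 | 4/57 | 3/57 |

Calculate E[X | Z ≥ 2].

42/11

P(Z ≥ 2) = 11/19.
Summing X·P(X=x,Z=y) over the conditioning event gives 42/19.
E[X | Z ≥ 2] = (42/19) / (11/19) = 42/11.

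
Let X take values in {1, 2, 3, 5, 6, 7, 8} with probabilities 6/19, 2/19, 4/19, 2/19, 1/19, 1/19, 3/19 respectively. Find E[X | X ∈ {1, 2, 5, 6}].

P(X ∈ {1, 2, 5, 6}) = 11/19.
Σ over the event: 1·6/19 + 2·2/19 + 5·2/19 + 6·1/19 = 26/19.
E[X | X ∈ {1, 2, 5, 6}] = (26/19) / (11/19) = 26/11.

26/11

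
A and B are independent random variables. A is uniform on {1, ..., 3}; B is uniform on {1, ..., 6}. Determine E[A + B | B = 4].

6

Outcomes with B = 4: (1,4), (2,4), (3,4), each with probability 1/18.
E[A + B | B = 4] = (5 + 6 + 7) / 3 = 6.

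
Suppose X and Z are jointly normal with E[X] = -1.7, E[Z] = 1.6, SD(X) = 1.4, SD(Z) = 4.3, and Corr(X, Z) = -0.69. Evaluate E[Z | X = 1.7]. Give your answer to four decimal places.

-5.6056

For a bivariate normal, E[Z | X=x] = μ_Z + ρ·(σ_Z/σ_X)·(x − μ_X).
E[Z | X=1.7] = 1.6 + (-0.69)·(4.3/1.4)·(1.7 − (-1.7)) = 1.6 + (-2.1193)·(3.4) = -5.6056.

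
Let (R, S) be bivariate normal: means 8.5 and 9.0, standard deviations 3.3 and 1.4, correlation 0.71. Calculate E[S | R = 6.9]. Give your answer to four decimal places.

The regression of S on R has slope ρ·σ_S/σ_R and passes through (μ_R, μ_S).
E[S | R=6.9] = 9.0 + (0.71)·(1.4/3.3)·(6.9 − (8.5)) = 9.0 + (0.30121)·(-1.6) = 8.5181.

8.5181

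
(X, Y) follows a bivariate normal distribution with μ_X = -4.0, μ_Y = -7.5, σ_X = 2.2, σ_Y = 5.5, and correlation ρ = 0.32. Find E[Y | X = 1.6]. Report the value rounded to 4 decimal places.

-3.0200

For a bivariate normal, E[Y | X=x] = μ_Y + ρ·(σ_Y/σ_X)·(x − μ_X).
E[Y | X=1.6] = -7.5 + (0.32)·(5.5/2.2)·(1.6 − (-4.0)) = -7.5 + (0.8)·(5.6) = -3.0200.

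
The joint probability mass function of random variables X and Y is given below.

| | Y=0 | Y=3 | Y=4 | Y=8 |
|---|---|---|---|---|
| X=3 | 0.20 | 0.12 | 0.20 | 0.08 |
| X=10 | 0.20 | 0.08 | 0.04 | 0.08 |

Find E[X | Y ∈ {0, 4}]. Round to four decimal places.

P(Y ∈ {0, 4}) = 0.64.
Summing X·P(X=x,Y=y) over the conditioning event gives 3.60.
E[X | Y ∈ {0, 4}] = (3.60) / (0.64) = 5.6250.

5.6250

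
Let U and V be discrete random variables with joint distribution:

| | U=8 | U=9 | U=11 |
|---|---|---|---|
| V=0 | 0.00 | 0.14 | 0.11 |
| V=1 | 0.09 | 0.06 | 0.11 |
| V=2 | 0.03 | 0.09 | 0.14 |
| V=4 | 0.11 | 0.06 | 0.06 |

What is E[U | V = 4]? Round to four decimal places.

9.0435

P(V = 4) = 0.23.
Σ U·P over the event = 8·(0.11) + 9·(0.06) + 11·(0.06) = 2.08.
E[U | V = 4] = (2.08) / (0.23) = 9.0435.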